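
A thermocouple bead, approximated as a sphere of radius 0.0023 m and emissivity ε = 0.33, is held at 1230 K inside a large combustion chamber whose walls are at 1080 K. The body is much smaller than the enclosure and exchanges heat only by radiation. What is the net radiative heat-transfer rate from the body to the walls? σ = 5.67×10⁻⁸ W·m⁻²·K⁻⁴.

P_net ≈ 1.15 W

For a small grey body in a large enclosure: P_net = εσA(T_body⁴ − T_wall⁴).
A = 4πr² = 6.648×10⁻⁵ m²; T_body⁴ − T_wall⁴ = 2.289×10¹² − 1.360×10¹² = 9.284×10¹¹ K⁴.
|P_net| = 0.33·5.67×10⁻⁸·6.648×10⁻⁵·9.284×10¹¹.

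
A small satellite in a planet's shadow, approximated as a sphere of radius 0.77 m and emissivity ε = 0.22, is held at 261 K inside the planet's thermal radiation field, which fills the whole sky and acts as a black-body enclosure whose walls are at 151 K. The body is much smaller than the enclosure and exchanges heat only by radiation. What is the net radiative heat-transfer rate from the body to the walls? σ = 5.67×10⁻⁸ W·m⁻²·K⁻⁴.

P_net ≈ 383 W

For a small grey body in a large enclosure: P_net = εσA(T_body⁴ − T_wall⁴).
A = 4πr² = 7.451 m²; T_body⁴ − T_wall⁴ = 4.640×10⁹ − 5.199×10⁸ = 4.121×10⁹ K⁴.
|P_net| = 0.22·5.67×10⁻⁸·7.451·4.121×10⁹.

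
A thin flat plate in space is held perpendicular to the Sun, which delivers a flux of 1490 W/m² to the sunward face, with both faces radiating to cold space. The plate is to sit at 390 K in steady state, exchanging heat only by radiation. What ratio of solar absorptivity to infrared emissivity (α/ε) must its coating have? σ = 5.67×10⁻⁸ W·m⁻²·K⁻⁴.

Balance: αS·A = εσ·2A·T⁴ ⇒ α/ε = 2σT⁴/S.
α/ε = 2·5.67×10⁻⁸·(390)⁴/1490 = 2·5.67×10⁻⁸·2.313×10¹⁰/1490.

α/ε ≈ 1.76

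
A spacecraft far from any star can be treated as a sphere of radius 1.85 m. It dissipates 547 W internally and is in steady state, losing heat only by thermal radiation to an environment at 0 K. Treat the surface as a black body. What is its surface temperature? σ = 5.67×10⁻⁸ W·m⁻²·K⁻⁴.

T ≈ 122 K

Steady state: internal power = radiated power, P = εσA T⁴.
Radiating area A = 4πr² = 43.01 m².
T⁴ = P/(εσA) = 547/(1.0·5.67×10⁻⁸·43.01) = 2.243×10⁸ K⁴.
T = (2.243×10⁸)^(1/4).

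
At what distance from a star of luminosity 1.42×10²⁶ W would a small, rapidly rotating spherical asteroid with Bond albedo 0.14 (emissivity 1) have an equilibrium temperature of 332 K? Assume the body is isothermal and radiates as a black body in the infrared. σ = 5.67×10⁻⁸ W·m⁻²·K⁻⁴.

For an isothermal black-emitting sphere, (1−a)S·πr² = σ·4πr²·T⁴ ⇒ S = 4σT⁴/(1−a).
S = 4·5.67×10⁻⁸·(332)⁴/0.860 = 3204 W/m².
Flux falls as S = L/(4πd²), so d = √(L/(4πS)) = √(1.42×10²⁶/(4π·3204)).

d ≈ 5.94×10¹⁰ m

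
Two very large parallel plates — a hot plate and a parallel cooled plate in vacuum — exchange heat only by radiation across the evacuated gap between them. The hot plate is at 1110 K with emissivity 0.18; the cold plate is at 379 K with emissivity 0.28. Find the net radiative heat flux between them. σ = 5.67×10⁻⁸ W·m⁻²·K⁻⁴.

q ≈ 10400 W/m²

For two infinite grey parallel plates, q = σ(T₁⁴ − T₂⁴)/(1/ε₁ + 1/ε₂ − 1).
T₁⁴ − T₂⁴ = 1.518×10¹² − 2.063×10¹⁰ = 1.497×10¹² K⁴.
1/ε₁ + 1/ε₂ − 1 = 5.556 + 3.571 − 1 = 8.127.
q = 5.67×10⁻⁸ × 1.497×10¹² / 8.127.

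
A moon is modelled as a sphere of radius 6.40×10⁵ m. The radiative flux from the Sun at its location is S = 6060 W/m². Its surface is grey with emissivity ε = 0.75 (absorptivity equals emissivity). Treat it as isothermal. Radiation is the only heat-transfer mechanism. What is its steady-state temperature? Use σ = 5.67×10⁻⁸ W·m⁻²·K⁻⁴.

T ≈ 404 K

At equilibrium, absorbed power = emitted power.
Absorbing cross-section = πr² = 1.287×10¹² m²; emitting surface = 4πr² = 5.147×10¹² m² (ratio 4).
εS·A_cross = εσ·A_surf·T⁴  ⇒  T⁴ = S/(4σ)   (ε cancels).
T⁴ = 6060/(4·5.67×10⁻⁸) = 2.672×10¹⁰ K⁴.
T = (2.672×10¹⁰)^(1/4).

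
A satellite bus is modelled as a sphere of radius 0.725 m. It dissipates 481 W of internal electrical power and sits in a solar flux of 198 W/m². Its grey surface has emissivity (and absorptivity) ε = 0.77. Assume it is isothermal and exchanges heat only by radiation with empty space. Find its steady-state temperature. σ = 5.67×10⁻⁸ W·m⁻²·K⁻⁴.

At steady state, absorbed solar power + internal power = radiated power.
Absorbed: α·S·A_cross = 0.77·198·1.651 = 251.8 W (cross-section πr²).
Total input = 251.8 + 481 = 732.8 W.
Radiated: εσ·A_surf·T⁴ with A_surf = 4πr² = 6.605 m².
T⁴ = 732.8/(0.77·5.67×10⁻⁸·6.605) = 2.541×10⁹ K⁴.

T ≈ 225 K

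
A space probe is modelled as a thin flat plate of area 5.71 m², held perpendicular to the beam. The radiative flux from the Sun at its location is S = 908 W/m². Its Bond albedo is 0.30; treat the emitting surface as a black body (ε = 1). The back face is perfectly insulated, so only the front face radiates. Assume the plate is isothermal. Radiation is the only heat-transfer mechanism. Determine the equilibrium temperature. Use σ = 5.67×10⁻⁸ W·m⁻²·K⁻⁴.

T ≈ 325 K

At equilibrium, absorbed power = emitted power.
Absorbing cross-section = A = 5.710 m²; emitting surface = A = 5.710 m² (ratio 1).
(1−a)S·A_cross = εσ·A_surf·T⁴  ⇒  T⁴ = (1−a)S/(1σ).
T⁴ = 0.700·908/(1·5.67×10⁻⁸) = 1.121×10¹⁰ K⁴.
T = (1.121×10¹⁰)^(1/4).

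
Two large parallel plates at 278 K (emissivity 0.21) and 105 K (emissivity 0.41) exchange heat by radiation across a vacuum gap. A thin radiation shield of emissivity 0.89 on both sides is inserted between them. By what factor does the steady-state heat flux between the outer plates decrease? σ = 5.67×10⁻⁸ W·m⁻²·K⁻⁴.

Without shield: q₀ = σΔ(T⁴)/(1/ε₁+1/ε₂−1) with denominator 6.201.
With shield the two gaps are in series; the resistances add: (1/ε₁+1/ε_s−1)+(1/ε_s+1/ε₂−1) = 4.886+2.563 = 7.448.
Heat-flux ratio q₀/q = 7.448/6.201.

factor ≈ 1.20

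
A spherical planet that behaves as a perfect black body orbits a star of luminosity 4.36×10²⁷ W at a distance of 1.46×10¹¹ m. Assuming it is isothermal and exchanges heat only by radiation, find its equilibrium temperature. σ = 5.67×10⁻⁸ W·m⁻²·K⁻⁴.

T ≈ 518 K

First find the stellar flux at distance d: S = L/(4πd²) = 4.36×10²⁷/(4π·(1.46×10¹¹)²) = 16280 W/m².
For an isothermal sphere, absorbed (1−a)S·πr² = emitted σ·4πr²·T⁴, so T⁴ = (1−a)S/(4σ).
T⁴ = 1.00·16280/(4·5.67×10⁻⁸) = 7.177×10¹⁰ K⁴.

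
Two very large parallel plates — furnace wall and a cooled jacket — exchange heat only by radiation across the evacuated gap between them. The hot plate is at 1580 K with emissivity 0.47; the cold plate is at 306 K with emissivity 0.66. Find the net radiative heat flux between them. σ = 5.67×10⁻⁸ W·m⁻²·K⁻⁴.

q ≈ 1.34×10⁵ W/m²

For two infinite grey parallel plates, q = σ(T₁⁴ − T₂⁴)/(1/ε₁ + 1/ε₂ − 1).
T₁⁴ − T₂⁴ = 6.232×10¹² − 8.768×10⁹ = 6.223×10¹² K⁴.
1/ε₁ + 1/ε₂ − 1 = 2.128 + 1.515 − 1 = 2.643.
q = 5.67×10⁻⁸ × 6.223×10¹² / 2.643.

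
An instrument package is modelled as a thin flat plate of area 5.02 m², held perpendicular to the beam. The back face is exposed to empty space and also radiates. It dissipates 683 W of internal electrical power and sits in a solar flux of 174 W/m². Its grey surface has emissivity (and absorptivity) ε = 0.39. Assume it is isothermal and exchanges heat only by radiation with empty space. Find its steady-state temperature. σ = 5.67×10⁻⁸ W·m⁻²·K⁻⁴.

At steady state, absorbed solar power + internal power = radiated power.
Absorbed: α·S·A_cross = 0.39·174·5.020 = 340.7 W (cross-section A).
Total input = 340.7 + 683 = 1024 W.
Radiated: εσ·A_surf·T⁴ with A_surf = 2A = 10.04 m².
T⁴ = 1024/(0.39·5.67×10⁻⁸·10.04) = 4.611×10⁹ K⁴.

T ≈ 261 K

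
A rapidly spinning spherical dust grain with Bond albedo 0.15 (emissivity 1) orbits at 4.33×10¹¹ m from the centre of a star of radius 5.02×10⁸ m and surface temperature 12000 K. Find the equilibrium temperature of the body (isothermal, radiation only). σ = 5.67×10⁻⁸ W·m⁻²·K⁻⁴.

The star's surface emits σT_*⁴; at distance d the flux is S = σT_*⁴(R_*/d)².
S = 5.67×10⁻⁸·(12000)⁴·(5.02×10⁸/4.33×10¹¹)² = 1580 W/m².
For an isothermal sphere T⁴ = (1−a)S/(4σ) = 5.923×10⁹ K⁴.

T ≈ 277 K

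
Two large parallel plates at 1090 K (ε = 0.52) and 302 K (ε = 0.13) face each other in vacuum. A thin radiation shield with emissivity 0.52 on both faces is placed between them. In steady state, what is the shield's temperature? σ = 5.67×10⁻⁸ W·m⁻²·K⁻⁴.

In steady state the net flux on the hot side equals that on the cold side.
σ(T₁⁴−T_s⁴)/D₁ = σ(T_s⁴−T₂⁴)/D₂, with D₁ = 1/ε₁+1/ε_s−1 = 2.846, D₂ = 1/ε_s+1/ε₂−1 = 8.615.
Solve for T_s⁴: T_s⁴ = (D₂·T₁⁴ + D₁·T₂⁴)/(D₁+D₂) = 1.063×10¹² K⁴.

T_s ≈ 1020 K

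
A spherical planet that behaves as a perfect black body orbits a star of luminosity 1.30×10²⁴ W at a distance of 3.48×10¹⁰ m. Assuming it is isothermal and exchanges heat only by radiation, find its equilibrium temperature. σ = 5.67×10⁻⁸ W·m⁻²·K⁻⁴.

T ≈ 139 K

First find the stellar flux at distance d: S = L/(4πd²) = 1.30×10²⁴/(4π·(3.48×10¹⁰)²) = 85.42 W/m².
For an isothermal sphere, absorbed (1−a)S·πr² = emitted σ·4πr²·T⁴, so T⁴ = (1−a)S/(4σ).
T⁴ = 1.00·85.42/(4·5.67×10⁻⁸) = 3.766×10⁸ K⁴.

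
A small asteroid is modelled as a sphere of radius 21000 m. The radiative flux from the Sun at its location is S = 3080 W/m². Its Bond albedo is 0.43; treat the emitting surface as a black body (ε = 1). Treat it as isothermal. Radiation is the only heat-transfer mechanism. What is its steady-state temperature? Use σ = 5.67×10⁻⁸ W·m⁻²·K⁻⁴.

At equilibrium, absorbed power = emitted power.
Absorbing cross-section = πr² = 1.385×10⁹ m²; emitting surface = 4πr² = 5.542×10⁹ m² (ratio 4).
(1−a)S·A_cross = εσ·A_surf·T⁴  ⇒  T⁴ = (1−a)S/(4σ).
T⁴ = 0.570·3080/(4·5.67×10⁻⁸) = 7.741×10⁹ K⁴.
T = (7.741×10⁹)^(1/4).

T ≈ 297 K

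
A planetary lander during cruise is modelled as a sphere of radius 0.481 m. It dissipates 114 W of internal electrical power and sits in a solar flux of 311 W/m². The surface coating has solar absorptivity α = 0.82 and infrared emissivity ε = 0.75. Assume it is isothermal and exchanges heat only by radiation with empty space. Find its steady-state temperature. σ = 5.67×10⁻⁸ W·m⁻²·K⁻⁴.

T ≈ 222 K

At steady state, absorbed solar power + internal power = radiated power.
Absorbed: α·S·A_cross = 0.82·311·0.7268 = 185.4 W (cross-section πr²).
Total input = 185.4 + 114 = 299.4 W.
Radiated: εσ·A_surf·T⁴ with A_surf = 4πr² = 2.907 m².
T⁴ = 299.4/(0.75·5.67×10⁻⁸·2.907) = 2.421×10⁹ K⁴.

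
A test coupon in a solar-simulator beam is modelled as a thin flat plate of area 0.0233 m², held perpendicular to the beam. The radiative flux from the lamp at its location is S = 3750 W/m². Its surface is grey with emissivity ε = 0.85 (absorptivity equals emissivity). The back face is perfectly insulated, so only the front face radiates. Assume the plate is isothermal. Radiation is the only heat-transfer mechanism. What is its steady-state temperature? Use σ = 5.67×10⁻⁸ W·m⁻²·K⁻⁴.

T ≈ 507 K

At equilibrium, absorbed power = emitted power.
Absorbing cross-section = A = 0.02330 m²; emitting surface = A = 0.02330 m² (ratio 1).
εS·A_cross = εσ·A_surf·T⁴  ⇒  T⁴ = S/(1σ)   (ε cancels).
T⁴ = 3750/(1·5.67×10⁻⁸) = 6.614×10¹⁰ K⁴.
T = (6.614×10¹⁰)^(1/4).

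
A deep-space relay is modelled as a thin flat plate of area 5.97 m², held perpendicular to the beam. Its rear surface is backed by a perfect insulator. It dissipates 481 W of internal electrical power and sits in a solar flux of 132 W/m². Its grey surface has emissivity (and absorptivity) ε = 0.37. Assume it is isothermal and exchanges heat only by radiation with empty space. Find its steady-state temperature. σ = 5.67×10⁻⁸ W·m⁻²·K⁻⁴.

At steady state, absorbed solar power + internal power = radiated power.
Absorbed: α·S·A_cross = 0.37·132·5.970 = 291.6 W (cross-section A).
Total input = 291.6 + 481 = 772.6 W.
Radiated: εσ·A_surf·T⁴ with A_surf = A = 5.970 m².
T⁴ = 772.6/(0.37·5.67×10⁻⁸·5.970) = 6.169×10⁹ K⁴.

T ≈ 280 K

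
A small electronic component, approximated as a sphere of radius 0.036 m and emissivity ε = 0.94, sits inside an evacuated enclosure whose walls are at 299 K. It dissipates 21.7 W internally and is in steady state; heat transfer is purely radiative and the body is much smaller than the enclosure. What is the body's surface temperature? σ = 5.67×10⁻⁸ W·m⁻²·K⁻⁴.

T ≈ 426 K

For a small grey body in a large enclosure, net radiated power = εσA(T⁴ − T_w⁴).
Steady state: P = εσA(T⁴ − T_w⁴) with A = 4πr² = 0.01629 m².
T⁴ = P/(εσA) + T_w⁴ = 21.7/(0.94·5.67×10⁻⁸·0.01629) + (299)⁴
    = 2.500×10¹⁰ + 7.993×10⁹ = 3.299×10¹⁰ K⁴.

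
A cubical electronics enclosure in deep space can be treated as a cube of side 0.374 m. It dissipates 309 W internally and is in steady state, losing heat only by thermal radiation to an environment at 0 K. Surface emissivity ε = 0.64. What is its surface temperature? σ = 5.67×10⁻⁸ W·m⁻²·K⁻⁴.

T ≈ 317 K

Steady state: internal power = radiated power, P = εσA T⁴.
Radiating area A = 6L² = 0.8393 m².
T⁴ = P/(εσA) = 309/(0.64·5.67×10⁻⁸·0.8393) = 1.015×10¹⁰ K⁴.
T = (1.015×10¹⁰)^(1/4).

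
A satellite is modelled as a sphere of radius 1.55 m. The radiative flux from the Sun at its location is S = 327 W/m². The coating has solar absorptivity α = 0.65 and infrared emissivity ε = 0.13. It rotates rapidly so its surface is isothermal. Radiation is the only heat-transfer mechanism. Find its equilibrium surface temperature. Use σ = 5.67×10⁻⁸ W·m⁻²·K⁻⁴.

At equilibrium, absorbed power = emitted power.
Absorbing cross-section = πr² = 7.548 m²; emitting surface = 4πr² = 30.19 m² (ratio 4).
αS·A_cross = εσ·A_surf·T⁴  ⇒  T⁴ = αS/(ε·4σ).
T⁴ = 0.650·327/(0.13·4·5.67×10⁻⁸) = 7.209×10⁹ K⁴.
T = (7.209×10⁹)^(1/4).

T ≈ 291 K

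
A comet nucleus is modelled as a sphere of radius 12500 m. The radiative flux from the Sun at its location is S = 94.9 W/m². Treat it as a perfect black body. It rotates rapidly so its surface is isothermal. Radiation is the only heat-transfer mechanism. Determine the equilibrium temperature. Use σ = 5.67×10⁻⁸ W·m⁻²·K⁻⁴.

T ≈ 143 K

At equilibrium, absorbed power = emitted power.
Absorbing cross-section = πr² = 4.909×10⁸ m²; emitting surface = 4πr² = 1.963×10⁹ m² (ratio 4).
S·A_cross = εσ·A_surf·T⁴  ⇒  T⁴ = S/(4σ).
T⁴ = 1.00·94.9/(4·5.67×10⁻⁸) = 4.184×10⁸ K⁴.
T = (4.184×10⁸)^(1/4).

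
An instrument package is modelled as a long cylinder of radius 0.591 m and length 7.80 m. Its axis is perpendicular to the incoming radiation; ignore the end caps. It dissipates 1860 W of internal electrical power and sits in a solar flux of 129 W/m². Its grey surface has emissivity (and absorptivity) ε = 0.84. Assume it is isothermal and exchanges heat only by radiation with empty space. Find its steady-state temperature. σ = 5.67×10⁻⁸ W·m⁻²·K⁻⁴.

At steady state, absorbed solar power + internal power = radiated power.
Absorbed: α·S·A_cross = 0.84·129·9.220 = 999.0 W (cross-section 2rL).
Total input = 999.0 + 1860 = 2859 W.
Radiated: εσ·A_surf·T⁴ with A_surf = 2πrL = 28.96 m².
T⁴ = 2859/(0.84·5.67×10⁻⁸·28.96) = 2.073×10⁹ K⁴.

T ≈ 213 K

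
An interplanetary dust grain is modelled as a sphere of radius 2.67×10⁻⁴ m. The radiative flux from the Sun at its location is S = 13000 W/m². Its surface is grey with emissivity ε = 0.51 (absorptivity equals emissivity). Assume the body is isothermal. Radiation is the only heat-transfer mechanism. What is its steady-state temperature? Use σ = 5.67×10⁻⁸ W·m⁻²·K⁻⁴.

T ≈ 489 K

At equilibrium, absorbed power = emitted power.
Absorbing cross-section = πr² = 2.240×10⁻⁷ m²; emitting surface = 4πr² = 8.958×10⁻⁷ m² (ratio 4).
εS·A_cross = εσ·A_surf·T⁴  ⇒  T⁴ = S/(4σ)   (ε cancels).
T⁴ = 13000/(4·5.67×10⁻⁸) = 5.732×10¹⁰ K⁴.
T = (5.732×10¹⁰)^(1/4).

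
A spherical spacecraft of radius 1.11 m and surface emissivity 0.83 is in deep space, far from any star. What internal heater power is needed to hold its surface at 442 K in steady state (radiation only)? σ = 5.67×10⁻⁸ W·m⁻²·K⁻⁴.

P ≈ 27800 W

P = εσ·4πr²·T⁴.
4πr² = 15.48 m²; T⁴ = 3.817×10¹⁰ K⁴.
P = 0.83·5.67×10⁻⁸·15.48·3.817×10¹⁰.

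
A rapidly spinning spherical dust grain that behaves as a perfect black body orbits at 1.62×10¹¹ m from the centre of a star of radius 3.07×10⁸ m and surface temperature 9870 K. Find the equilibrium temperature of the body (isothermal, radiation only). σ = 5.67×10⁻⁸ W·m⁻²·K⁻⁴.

T ≈ 304 K

The star's surface emits σT_*⁴; at distance d the flux is S = σT_*⁴(R_*/d)².
S = 5.67×10⁻⁸·(9870)⁴·(3.07×10⁸/1.62×10¹¹)² = 1932 W/m².
For an isothermal sphere T⁴ = (1−a)S/(4σ) = 8.520×10⁹ K⁴.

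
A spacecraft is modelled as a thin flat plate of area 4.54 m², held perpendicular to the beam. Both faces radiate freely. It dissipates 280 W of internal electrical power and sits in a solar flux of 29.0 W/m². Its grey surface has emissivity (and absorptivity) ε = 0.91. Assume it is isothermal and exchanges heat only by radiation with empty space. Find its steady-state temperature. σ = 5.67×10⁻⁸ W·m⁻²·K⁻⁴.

At steady state, absorbed solar power + internal power = radiated power.
Absorbed: α·S·A_cross = 0.91·29.0·4.540 = 119.8 W (cross-section A).
Total input = 119.8 + 280 = 399.8 W.
Radiated: εσ·A_surf·T⁴ with A_surf = 2A = 9.080 m².
T⁴ = 399.8/(0.91·5.67×10⁻⁸·9.080) = 8.534×10⁸ K⁴.

T ≈ 171 K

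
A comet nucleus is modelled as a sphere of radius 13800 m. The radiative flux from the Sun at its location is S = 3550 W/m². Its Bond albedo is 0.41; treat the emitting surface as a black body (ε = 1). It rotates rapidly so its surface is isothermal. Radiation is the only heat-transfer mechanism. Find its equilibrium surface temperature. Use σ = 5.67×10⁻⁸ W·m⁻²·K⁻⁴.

T ≈ 310 K

At equilibrium, absorbed power = emitted power.
Absorbing cross-section = πr² = 5.983×10⁸ m²; emitting surface = 4πr² = 2.393×10⁹ m² (ratio 4).
(1−a)S·A_cross = εσ·A_surf·T⁴  ⇒  T⁴ = (1−a)S/(4σ).
T⁴ = 0.590·3550/(4·5.67×10⁻⁸) = 9.235×10⁹ K⁴.
T = (9.235×10⁹)^(1/4).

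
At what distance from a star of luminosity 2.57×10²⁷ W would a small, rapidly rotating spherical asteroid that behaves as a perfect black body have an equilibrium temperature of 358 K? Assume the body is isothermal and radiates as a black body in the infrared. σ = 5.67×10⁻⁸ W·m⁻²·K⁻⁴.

For an isothermal black-emitting sphere, (1−a)S·πr² = σ·4πr²·T⁴ ⇒ S = 4σT⁴/(1−a).
S = 4·5.67×10⁻⁸·(358)⁴/1.00 = 3725 W/m².
Flux falls as S = L/(4πd²), so d = √(L/(4πS)) = √(2.57×10²⁷/(4π·3725)).

d ≈ 2.34×10¹¹ m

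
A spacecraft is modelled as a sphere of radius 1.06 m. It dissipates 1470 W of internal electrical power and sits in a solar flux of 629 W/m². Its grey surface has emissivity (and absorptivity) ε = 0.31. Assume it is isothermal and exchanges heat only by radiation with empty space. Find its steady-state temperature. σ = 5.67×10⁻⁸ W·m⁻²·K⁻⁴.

At steady state, absorbed solar power + internal power = radiated power.
Absorbed: α·S·A_cross = 0.31·629·3.530 = 688.3 W (cross-section πr²).
Total input = 688.3 + 1470 = 2158 W.
Radiated: εσ·A_surf·T⁴ with A_surf = 4πr² = 14.12 m².
T⁴ = 2158/(0.31·5.67×10⁻⁸·14.12) = 8.696×10⁹ K⁴.

T ≈ 305 K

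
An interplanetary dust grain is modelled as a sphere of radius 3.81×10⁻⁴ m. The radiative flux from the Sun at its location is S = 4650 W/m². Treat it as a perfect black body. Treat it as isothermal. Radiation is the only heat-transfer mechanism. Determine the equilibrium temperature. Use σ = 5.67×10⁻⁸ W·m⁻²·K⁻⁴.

At equilibrium, absorbed power = emitted power.
Absorbing cross-section = πr² = 4.560×10⁻⁷ m²; emitting surface = 4πr² = 1.824×10⁻⁶ m² (ratio 4).
S·A_cross = εσ·A_surf·T⁴  ⇒  T⁴ = S/(4σ).
T⁴ = 1.00·4650/(4·5.67×10⁻⁸) = 2.050×10¹⁰ K⁴.
T = (2.050×10¹⁰)^(1/4).

T ≈ 378 K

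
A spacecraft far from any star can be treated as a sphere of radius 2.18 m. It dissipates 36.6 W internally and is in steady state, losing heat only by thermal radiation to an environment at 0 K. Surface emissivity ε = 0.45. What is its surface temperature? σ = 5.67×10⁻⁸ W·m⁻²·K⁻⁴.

T ≈ 70.0 K

Steady state: internal power = radiated power, P = εσA T⁴.
Radiating area A = 4πr² = 59.72 m².
T⁴ = P/(εσA) = 36.6/(0.45·5.67×10⁻⁸·59.72) = 2.402×10⁷ K⁴.
T = (2.402×10⁷)^(1/4).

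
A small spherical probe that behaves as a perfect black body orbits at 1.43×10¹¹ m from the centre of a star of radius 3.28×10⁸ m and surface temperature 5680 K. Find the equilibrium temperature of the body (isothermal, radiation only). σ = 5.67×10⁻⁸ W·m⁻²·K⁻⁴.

T ≈ 192 K

The star's surface emits σT_*⁴; at distance d the flux is S = σT_*⁴(R_*/d)².
S = 5.67×10⁻⁸·(5680)⁴·(3.28×10⁸/1.43×10¹¹)² = 310.5 W/m².
For an isothermal sphere T⁴ = (1−a)S/(4σ) = 1.369×10⁹ K⁴.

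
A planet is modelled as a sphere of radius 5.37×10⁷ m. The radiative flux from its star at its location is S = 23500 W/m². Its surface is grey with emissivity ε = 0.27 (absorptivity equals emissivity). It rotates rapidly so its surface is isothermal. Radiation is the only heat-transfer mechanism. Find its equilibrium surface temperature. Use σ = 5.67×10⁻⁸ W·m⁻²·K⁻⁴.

At equilibrium, absorbed power = emitted power.
Absorbing cross-section = πr² = 9.059×10¹⁵ m²; emitting surface = 4πr² = 3.624×10¹⁶ m² (ratio 4).
εS·A_cross = εσ·A_surf·T⁴  ⇒  T⁴ = S/(4σ)   (ε cancels).
T⁴ = 23500/(4·5.67×10⁻⁸) = 1.036×10¹¹ K⁴.
T = (1.036×10¹¹)^(1/4).

T ≈ 567 K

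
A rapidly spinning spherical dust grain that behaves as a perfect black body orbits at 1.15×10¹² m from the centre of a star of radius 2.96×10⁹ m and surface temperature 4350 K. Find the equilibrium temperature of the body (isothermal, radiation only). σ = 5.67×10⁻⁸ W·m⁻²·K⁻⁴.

T ≈ 156 K

The star's surface emits σT_*⁴; at distance d the flux is S = σT_*⁴(R_*/d)².
S = 5.67×10⁻⁸·(4350)⁴·(2.96×10⁹/1.15×10¹²)² = 134.5 W/m².
For an isothermal sphere T⁴ = (1−a)S/(4σ) = 5.930×10⁸ K⁴.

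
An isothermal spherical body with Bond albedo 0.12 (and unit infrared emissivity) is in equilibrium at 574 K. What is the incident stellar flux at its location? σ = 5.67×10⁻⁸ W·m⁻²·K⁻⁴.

S ≈ 28000 W/m²

(1−a)S·πr² = σ·4πr²·T⁴ ⇒ S = 4σT⁴/(1−a).
S = 4·5.67×10⁻⁸·1.086×10¹¹/0.880.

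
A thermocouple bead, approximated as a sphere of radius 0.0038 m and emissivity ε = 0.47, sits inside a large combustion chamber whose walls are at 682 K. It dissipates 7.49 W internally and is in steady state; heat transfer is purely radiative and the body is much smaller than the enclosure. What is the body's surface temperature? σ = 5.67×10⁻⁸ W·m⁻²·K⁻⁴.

T ≈ 1150 K

For a small grey body in a large enclosure, net radiated power = εσA(T⁴ − T_w⁴).
Steady state: P = εσA(T⁴ − T_w⁴) with A = 4πr² = 1.815×10⁻⁴ m².
T⁴ = P/(εσA) + T_w⁴ = 7.49/(0.47·5.67×10⁻⁸·1.815×10⁻⁴) + (682)⁴
    = 1.549×10¹² + 2.163×10¹¹ = 1.765×10¹² K⁴.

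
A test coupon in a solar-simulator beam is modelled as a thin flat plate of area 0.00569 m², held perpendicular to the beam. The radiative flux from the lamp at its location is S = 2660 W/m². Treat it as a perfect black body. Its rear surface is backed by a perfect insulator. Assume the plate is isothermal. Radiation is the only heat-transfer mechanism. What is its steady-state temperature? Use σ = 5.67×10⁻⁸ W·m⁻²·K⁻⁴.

At equilibrium, absorbed power = emitted power.
Absorbing cross-section = A = 0.005690 m²; emitting surface = A = 0.005690 m² (ratio 1).
S·A_cross = εσ·A_surf·T⁴  ⇒  T⁴ = S/(1σ).
T⁴ = 1.00·2660/(1·5.67×10⁻⁸) = 4.691×10¹⁰ K⁴.
T = (4.691×10¹⁰)^(1/4).

T ≈ 465 K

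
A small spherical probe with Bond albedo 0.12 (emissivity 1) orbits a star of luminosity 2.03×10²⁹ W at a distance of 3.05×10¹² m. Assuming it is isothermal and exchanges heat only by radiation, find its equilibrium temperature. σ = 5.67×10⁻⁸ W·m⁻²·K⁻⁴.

T ≈ 287 K

First find the stellar flux at distance d: S = L/(4πd²) = 2.03×10²⁹/(4π·(3.05×10¹²)²) = 1737 W/m².
For an isothermal sphere, absorbed (1−a)S·πr² = emitted σ·4πr²·T⁴, so T⁴ = (1−a)S/(4σ).
T⁴ = 0.880·1737/(4·5.67×10⁻⁸) = 6.738×10⁹ K⁴.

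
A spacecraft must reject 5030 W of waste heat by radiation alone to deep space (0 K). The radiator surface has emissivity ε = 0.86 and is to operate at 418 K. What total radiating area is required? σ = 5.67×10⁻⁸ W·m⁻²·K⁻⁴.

P = εσA T⁴ ⇒ A = P/(εσT⁴).
T⁴ = 3.053×10¹⁰ K⁴.
A = 5030/(0.86 × 5.67×10⁻⁸ × 3.053×10¹⁰).

A ≈ 3.38 m²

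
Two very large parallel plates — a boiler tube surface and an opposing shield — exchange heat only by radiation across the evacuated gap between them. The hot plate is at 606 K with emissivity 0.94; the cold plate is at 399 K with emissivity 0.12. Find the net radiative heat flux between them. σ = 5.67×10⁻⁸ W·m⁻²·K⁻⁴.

q ≈ 739 W/m²

For two infinite grey parallel plates, q = σ(T₁⁴ − T₂⁴)/(1/ε₁ + 1/ε₂ − 1).
T₁⁴ − T₂⁴ = 1.349×10¹¹ − 2.534×10¹⁰ = 1.095×10¹¹ K⁴.
1/ε₁ + 1/ε₂ − 1 = 1.064 + 8.333 − 1 = 8.397.
q = 5.67×10⁻⁸ × 1.095×10¹¹ / 8.397.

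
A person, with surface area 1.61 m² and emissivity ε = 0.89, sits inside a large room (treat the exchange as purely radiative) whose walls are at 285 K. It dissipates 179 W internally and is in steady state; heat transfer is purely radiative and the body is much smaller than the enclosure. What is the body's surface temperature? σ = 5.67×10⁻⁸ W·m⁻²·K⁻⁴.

For a small grey body in a large enclosure, net radiated power = εσA(T⁴ − T_w⁴).
Steady state: P = εσA(T⁴ − T_w⁴) with A = 1.61 m².
T⁴ = P/(εσA) + T_w⁴ = 179/(0.89·5.67×10⁻⁸·1.610) + (285)⁴
    = 2.203×10⁹ + 6.598×10⁹ = 8.801×10⁹ K⁴.

T ≈ 306 K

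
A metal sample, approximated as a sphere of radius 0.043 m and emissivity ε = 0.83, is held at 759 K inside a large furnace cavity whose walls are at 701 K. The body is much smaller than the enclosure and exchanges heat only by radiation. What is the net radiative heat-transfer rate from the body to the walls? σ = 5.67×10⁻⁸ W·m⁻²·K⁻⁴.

For a small grey body in a large enclosure: P_net = εσA(T_body⁴ − T_wall⁴).
A = 4πr² = 0.02324 m²; T_body⁴ − T_wall⁴ = 3.319×10¹¹ − 2.415×10¹¹ = 9.039×10¹⁰ K⁴.
|P_net| = 0.83·5.67×10⁻⁸·0.02324·9.039×10¹⁰.

P_net ≈ 98.8 W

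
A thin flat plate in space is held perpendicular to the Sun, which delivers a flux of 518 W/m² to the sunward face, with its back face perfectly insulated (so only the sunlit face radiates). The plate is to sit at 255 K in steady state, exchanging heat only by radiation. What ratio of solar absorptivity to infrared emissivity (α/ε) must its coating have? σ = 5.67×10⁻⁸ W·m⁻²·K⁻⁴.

Balance: αS·A = εσ·1A·T⁴ ⇒ α/ε = σT⁴/S.
α/ε = 5.67×10⁻⁸·(255)⁴/518 = 5.67×10⁻⁸·4.228×10⁹/518.

α/ε ≈ 0.463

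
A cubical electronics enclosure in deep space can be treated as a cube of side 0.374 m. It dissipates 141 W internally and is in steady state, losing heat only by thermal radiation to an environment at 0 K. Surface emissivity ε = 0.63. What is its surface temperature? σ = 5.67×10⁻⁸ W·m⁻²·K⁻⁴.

Steady state: internal power = radiated power, P = εσA T⁴.
Radiating area A = 6L² = 0.8393 m².
T⁴ = P/(εσA) = 141/(0.63·5.67×10⁻⁸·0.8393) = 4.703×10⁹ K⁴.
T = (4.703×10⁹)^(1/4).

T ≈ 262 K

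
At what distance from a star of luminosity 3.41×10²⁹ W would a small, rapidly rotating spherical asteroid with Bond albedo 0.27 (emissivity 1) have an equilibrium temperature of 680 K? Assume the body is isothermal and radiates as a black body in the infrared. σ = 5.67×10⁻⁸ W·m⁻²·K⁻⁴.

d ≈ 6.39×10¹¹ m

For an isothermal black-emitting sphere, (1−a)S·πr² = σ·4πr²·T⁴ ⇒ S = 4σT⁴/(1−a).
S = 4·5.67×10⁻⁸·(680)⁴/0.730 = 66430 W/m².
Flux falls as S = L/(4πd²), so d = √(L/(4πS)) = √(3.41×10²⁹/(4π·66430)).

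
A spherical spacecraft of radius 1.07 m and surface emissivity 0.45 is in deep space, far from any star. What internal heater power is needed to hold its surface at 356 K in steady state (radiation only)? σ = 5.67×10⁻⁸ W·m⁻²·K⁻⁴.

P ≈ 5900 W

P = εσ·4πr²·T⁴.
4πr² = 14.39 m²; T⁴ = 1.606×10¹⁰ K⁴.
P = 0.45·5.67×10⁻⁸·14.39·1.606×10¹⁰.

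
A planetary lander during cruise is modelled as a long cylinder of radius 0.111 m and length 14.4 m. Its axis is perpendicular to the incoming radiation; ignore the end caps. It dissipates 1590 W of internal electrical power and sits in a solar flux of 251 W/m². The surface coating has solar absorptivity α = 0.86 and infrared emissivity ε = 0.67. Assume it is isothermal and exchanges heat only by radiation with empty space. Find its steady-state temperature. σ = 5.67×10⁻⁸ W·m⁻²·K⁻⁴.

T ≈ 278 K

At steady state, absorbed solar power + internal power = radiated power.
Absorbed: α·S·A_cross = 0.86·251·3.197 = 690.1 W (cross-section 2rL).
Total input = 690.1 + 1590 = 2280 W.
Radiated: εσ·A_surf·T⁴ with A_surf = 2πrL = 10.04 m².
T⁴ = 2280/(0.67·5.67×10⁻⁸·10.04) = 5.976×10⁹ K⁴.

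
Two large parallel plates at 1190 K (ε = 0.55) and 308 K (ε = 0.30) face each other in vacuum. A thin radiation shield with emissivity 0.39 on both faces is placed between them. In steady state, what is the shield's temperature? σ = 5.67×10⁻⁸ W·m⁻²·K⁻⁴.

T_s ≈ 1040 K

In steady state the net flux on the hot side equals that on the cold side.
σ(T₁⁴−T_s⁴)/D₁ = σ(T_s⁴−T₂⁴)/D₂, with D₁ = 1/ε₁+1/ε_s−1 = 3.382, D₂ = 1/ε_s+1/ε₂−1 = 4.897.
Solve for T_s⁴: T_s⁴ = (D₂·T₁⁴ + D₁·T₂⁴)/(D₁+D₂) = 1.190×10¹² K⁴.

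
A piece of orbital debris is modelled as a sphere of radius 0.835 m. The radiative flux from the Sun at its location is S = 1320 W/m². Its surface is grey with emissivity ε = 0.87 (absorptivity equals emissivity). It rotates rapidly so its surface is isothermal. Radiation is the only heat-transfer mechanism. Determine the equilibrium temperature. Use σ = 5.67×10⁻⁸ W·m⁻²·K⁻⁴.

At equilibrium, absorbed power = emitted power.
Absorbing cross-section = πr² = 2.190 m²; emitting surface = 4πr² = 8.762 m² (ratio 4).
εS·A_cross = εσ·A_surf·T⁴  ⇒  T⁴ = S/(4σ)   (ε cancels).
T⁴ = 1320/(4·5.67×10⁻⁸) = 5.820×10⁹ K⁴.
T = (5.820×10⁹)^(1/4).

T ≈ 276 K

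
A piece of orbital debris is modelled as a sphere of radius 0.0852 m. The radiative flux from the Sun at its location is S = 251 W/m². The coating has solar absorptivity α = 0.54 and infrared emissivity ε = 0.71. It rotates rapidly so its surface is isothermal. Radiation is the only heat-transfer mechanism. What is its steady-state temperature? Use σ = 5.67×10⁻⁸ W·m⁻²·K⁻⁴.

At equilibrium, absorbed power = emitted power.
Absorbing cross-section = πr² = 0.02280 m²; emitting surface = 4πr² = 0.09122 m² (ratio 4).
αS·A_cross = εσ·A_surf·T⁴  ⇒  T⁴ = αS/(ε·4σ).
T⁴ = 0.540·251/(0.71·4·5.67×10⁻⁸) = 8.417×10⁸ K⁴.
T = (8.417×10⁸)^(1/4).

T ≈ 170 K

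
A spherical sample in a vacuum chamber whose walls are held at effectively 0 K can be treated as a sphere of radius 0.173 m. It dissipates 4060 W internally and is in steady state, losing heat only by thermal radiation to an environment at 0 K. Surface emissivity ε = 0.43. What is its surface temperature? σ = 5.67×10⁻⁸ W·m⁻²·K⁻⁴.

Steady state: internal power = radiated power, P = εσA T⁴.
Radiating area A = 4πr² = 0.3761 m².
T⁴ = P/(εσA) = 4060/(0.43·5.67×10⁻⁸·0.3761) = 4.428×10¹¹ K⁴.
T = (4.428×10¹¹)^(1/4).

T ≈ 816 K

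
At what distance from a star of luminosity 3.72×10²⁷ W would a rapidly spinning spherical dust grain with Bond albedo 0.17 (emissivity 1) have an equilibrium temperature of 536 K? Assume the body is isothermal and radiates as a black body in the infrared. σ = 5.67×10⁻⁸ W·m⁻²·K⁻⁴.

For an isothermal black-emitting sphere, (1−a)S·πr² = σ·4πr²·T⁴ ⇒ S = 4σT⁴/(1−a).
S = 4·5.67×10⁻⁸·(536)⁴/0.830 = 22550 W/m².
Flux falls as S = L/(4πd²), so d = √(L/(4πS)) = √(3.72×10²⁷/(4π·22550)).

d ≈ 1.15×10¹¹ m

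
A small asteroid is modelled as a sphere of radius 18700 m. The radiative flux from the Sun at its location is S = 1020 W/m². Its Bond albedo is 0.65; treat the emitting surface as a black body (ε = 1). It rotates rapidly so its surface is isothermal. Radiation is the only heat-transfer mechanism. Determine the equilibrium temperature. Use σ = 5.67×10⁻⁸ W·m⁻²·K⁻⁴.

At equilibrium, absorbed power = emitted power.
Absorbing cross-section = πr² = 1.099×10⁹ m²; emitting surface = 4πr² = 4.394×10⁹ m² (ratio 4).
(1−a)S·A_cross = εσ·A_surf·T⁴  ⇒  T⁴ = (1−a)S/(4σ).
T⁴ = 0.350·1020/(4·5.67×10⁻⁸) = 1.574×10⁹ K⁴.
T = (1.574×10⁹)^(1/4).

T ≈ 199 K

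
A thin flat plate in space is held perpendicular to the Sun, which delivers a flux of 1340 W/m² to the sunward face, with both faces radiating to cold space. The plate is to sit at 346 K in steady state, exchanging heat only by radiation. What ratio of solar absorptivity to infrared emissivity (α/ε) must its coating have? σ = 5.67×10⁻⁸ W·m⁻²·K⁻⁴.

α/ε ≈ 1.21

Balance: αS·A = εσ·2A·T⁴ ⇒ α/ε = 2σT⁴/S.
α/ε = 2·5.67×10⁻⁸·(346)⁴/1340 = 2·5.67×10⁻⁸·1.433×10¹⁰/1340.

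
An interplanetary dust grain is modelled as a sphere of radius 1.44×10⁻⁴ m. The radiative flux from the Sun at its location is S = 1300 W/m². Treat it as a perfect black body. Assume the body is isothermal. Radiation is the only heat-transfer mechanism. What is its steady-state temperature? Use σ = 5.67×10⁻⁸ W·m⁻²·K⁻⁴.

T ≈ 275 K

At equilibrium, absorbed power = emitted power.
Absorbing cross-section = πr² = 6.514×10⁻⁸ m²; emitting surface = 4πr² = 2.606×10⁻⁷ m² (ratio 4).
S·A_cross = εσ·A_surf·T⁴  ⇒  T⁴ = S/(4σ).
T⁴ = 1.00·1300/(4·5.67×10⁻⁸) = 5.732×10⁹ K⁴.
T = (5.732×10⁹)^(1/4).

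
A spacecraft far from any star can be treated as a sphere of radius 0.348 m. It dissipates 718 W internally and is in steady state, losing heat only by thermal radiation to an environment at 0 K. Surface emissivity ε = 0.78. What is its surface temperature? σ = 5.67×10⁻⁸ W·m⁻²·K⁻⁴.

Steady state: internal power = radiated power, P = εσA T⁴.
Radiating area A = 4πr² = 1.522 m².
T⁴ = P/(εσA) = 718/(0.78·5.67×10⁻⁸·1.522) = 1.067×10¹⁰ K⁴.
T = (1.067×10¹⁰)^(1/4).

T ≈ 321 K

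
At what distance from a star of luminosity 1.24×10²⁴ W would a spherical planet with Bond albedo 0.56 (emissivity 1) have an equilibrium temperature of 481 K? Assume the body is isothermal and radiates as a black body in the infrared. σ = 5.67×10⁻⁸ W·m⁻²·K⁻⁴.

For an isothermal black-emitting sphere, (1−a)S·πr² = σ·4πr²·T⁴ ⇒ S = 4σT⁴/(1−a).
S = 4·5.67×10⁻⁸·(481)⁴/0.440 = 27590 W/m².
Flux falls as S = L/(4πd²), so d = √(L/(4πS)) = √(1.24×10²⁴/(4π·27590)).

d ≈ 1.89×10⁹ m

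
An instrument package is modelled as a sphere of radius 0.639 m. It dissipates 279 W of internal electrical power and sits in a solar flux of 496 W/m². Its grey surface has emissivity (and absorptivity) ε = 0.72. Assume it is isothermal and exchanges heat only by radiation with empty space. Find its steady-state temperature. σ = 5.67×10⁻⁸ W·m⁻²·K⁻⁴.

At steady state, absorbed solar power + internal power = radiated power.
Absorbed: α·S·A_cross = 0.72·496·1.283 = 458.1 W (cross-section πr²).
Total input = 458.1 + 279 = 737.1 W.
Radiated: εσ·A_surf·T⁴ with A_surf = 4πr² = 5.131 m².
T⁴ = 737.1/(0.72·5.67×10⁻⁸·5.131) = 3.519×10⁹ K⁴.

T ≈ 244 K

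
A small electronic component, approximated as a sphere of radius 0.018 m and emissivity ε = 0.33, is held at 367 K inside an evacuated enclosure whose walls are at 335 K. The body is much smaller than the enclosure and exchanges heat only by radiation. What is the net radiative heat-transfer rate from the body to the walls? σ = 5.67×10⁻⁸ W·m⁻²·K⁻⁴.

P_net ≈ 0.423 W

For a small grey body in a large enclosure: P_net = εσA(T_body⁴ − T_wall⁴).
A = 4πr² = 0.004072 m²; T_body⁴ − T_wall⁴ = 1.814×10¹⁰ − 1.259×10¹⁰ = 5.547×10⁹ K⁴.
|P_net| = 0.33·5.67×10⁻⁸·0.004072·5.547×10⁹.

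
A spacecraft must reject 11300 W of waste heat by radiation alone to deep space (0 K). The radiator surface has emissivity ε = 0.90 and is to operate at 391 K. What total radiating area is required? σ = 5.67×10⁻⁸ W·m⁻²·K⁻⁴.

P = εσA T⁴ ⇒ A = P/(εσT⁴).
T⁴ = 2.337×10¹⁰ K⁴.
A = 11300/(0.90 × 5.67×10⁻⁸ × 2.337×10¹⁰).

A ≈ 9.47 m²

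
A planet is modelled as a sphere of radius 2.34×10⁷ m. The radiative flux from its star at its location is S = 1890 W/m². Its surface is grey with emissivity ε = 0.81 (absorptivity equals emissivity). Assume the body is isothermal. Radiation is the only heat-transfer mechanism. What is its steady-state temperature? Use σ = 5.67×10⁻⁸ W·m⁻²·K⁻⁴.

At equilibrium, absorbed power = emitted power.
Absorbing cross-section = πr² = 1.720×10¹⁵ m²; emitting surface = 4πr² = 6.881×10¹⁵ m² (ratio 4).
εS·A_cross = εσ·A_surf·T⁴  ⇒  T⁴ = S/(4σ)   (ε cancels).
T⁴ = 1890/(4·5.67×10⁻⁸) = 8.333×10⁹ K⁴.
T = (8.333×10⁹)^(1/4).

T ≈ 302 K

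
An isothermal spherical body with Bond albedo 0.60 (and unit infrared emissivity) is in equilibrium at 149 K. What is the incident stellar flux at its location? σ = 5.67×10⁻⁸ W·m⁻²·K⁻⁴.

S ≈ 279 W/m²

(1−a)S·πr² = σ·4πr²·T⁴ ⇒ S = 4σT⁴/(1−a).
S = 4·5.67×10⁻⁸·4.929×10⁸/0.400.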